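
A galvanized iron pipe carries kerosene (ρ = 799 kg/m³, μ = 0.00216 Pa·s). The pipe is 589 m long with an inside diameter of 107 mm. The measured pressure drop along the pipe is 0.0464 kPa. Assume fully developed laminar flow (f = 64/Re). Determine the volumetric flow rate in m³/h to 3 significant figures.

Q ≈ 0.422 m³/h

For laminar flow, f = 64/Re with Re = ρVD/μ, so Darcy-Weisbach reduces to ΔP = 32μLV/D². Solving for V: V = ΔP·D²/(32μL) = 46.4·(0.107)²/(32·0.00216·589) = 0.01305 m/s.
Check: Re = ρVD/μ = 799·0.01305·0.107/0.00216 = 516.5 < 2300, so the laminar assumption holds.
Q = V·A = 0.01305·(π/4·0.107²) = 0.0001173 m³/s = 0.422 m³/h.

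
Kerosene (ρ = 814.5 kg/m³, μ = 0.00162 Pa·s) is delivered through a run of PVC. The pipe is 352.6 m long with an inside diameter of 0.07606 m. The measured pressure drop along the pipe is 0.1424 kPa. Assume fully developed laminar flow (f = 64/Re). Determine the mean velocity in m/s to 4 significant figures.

For laminar flow, f = 64/Re with Re = ρVD/μ, so Darcy-Weisbach reduces to ΔP = 32μLV/D². Solving for V: V = ΔP·D²/(32μL) = 142.4·(0.07606)²/(32·0.00162·352.6) = 0.04507 m/s.
Check: Re = ρVD/μ = 814.5·0.04507·0.07606/0.00162 = 1723 < 2300, so the laminar assumption holds.

V ≈ 0.04507 m/s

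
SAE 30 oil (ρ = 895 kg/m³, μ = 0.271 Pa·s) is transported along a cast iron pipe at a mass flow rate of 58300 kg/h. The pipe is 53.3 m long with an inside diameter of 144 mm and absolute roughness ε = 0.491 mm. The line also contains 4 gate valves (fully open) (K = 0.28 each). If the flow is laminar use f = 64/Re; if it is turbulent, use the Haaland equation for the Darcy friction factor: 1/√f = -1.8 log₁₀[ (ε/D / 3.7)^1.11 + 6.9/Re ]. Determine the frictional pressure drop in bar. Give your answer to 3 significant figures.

ΔP ≈ 0.254 bar

ṁ = 58300 kg/h = 58300/3600 = 16.19 kg/s.
A = πD²/4 = π(0.144)²/4 = 0.01629 m²; mean velocity V = ṁ/(ρA) = 16.19/(895 · 0.01629) = 1.111 m/s.
Reynolds number Re = ρVD/μ = 895 · 1.111 · 0.144 / 0.271 = 528.4.
Re < 2300 → laminar flow, so f = 64/Re = 64/528.4 = 0.1211 (the turbulent correlation is not needed).
Total minor-loss coefficient ΣK = 4·0.28 = 1.12.
ΔP = [f·L/D + ΣK]·(ρV²/2) = [0.1211·53.3/0.144 + 1.12]·(895·1.111²/2) = [44.83 + 1.12]·552.4 = 2.538e+04 Pa.
ΔP = 2.538e+04 Pa = 0.254 bar.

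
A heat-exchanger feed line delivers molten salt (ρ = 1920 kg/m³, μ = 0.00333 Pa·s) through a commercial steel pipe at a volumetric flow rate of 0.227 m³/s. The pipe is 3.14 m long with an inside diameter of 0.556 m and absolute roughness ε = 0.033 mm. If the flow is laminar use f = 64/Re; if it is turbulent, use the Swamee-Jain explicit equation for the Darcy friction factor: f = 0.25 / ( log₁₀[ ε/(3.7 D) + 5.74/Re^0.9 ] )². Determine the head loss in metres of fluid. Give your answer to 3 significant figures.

h_f ≈ 0.00378 m

Cross-sectional area A = πD²/4 = π(0.556)²/4 = 0.2428 m²; mean velocity V = Q/A = 0.227/0.2428 = 0.9349 m/s.
Reynolds number Re = ρVD/μ = 1920 · 0.9349 · 0.556 / 0.00333 = 2.997e+05.
Re > 4000 → turbulent. Relative roughness ε/D = 3.3e-05/0.556 = 5.94e-05. Swamee-Jain: f = 0.25/(log₁₀[5.94e-05/3.7 + 5.74/2.997e+05^0.9])² = 0.25/(log₁₀[1.6e-05 + 6.76e-05])² = 0.25/(-4.078)² = 0.01504.
Darcy-Weisbach: ΔP = f(L/D)(ρV²/2) = 0.01504·(3.14/0.556)·(1920·0.9349²/2) = 0.01504·5.647·839.2 = 71.26 Pa.
Head loss h_f = ΔP/(ρg) = 71.26/(1920·9.81) = 0.00378 m.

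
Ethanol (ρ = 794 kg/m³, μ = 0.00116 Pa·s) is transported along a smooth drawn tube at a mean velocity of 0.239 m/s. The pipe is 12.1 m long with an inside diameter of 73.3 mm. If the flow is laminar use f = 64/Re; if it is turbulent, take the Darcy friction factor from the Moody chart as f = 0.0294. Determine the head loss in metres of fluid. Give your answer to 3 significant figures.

Reynolds number Re = ρVD/μ = 794 · 0.239 · 0.0733 / 0.00116 = 1.199e+04.
Re > 4000 → turbulent; use the Moody-chart value f = 0.0294.
Darcy-Weisbach: ΔP = f(L/D)(ρV²/2) = 0.0294·(12.1/0.0733)·(794·0.239²/2) = 0.0294·165.1·22.68 = 110.1 Pa.
Head loss h_f = ΔP/(ρg) = 110.1/(794·9.81) = 0.0141 m.

h_f ≈ 0.0141 m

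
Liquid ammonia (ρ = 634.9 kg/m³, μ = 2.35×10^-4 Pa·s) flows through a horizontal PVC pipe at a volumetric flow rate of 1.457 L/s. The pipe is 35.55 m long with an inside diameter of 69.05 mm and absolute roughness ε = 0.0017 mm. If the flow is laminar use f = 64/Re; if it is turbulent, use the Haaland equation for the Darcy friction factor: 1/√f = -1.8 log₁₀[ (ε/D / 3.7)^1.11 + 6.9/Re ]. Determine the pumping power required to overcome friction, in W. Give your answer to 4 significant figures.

Q = 1.457 L/s = 1.457/1000 = 0.001457 m³/s.
Cross-sectional area A = πD²/4 = π(0.06905)²/4 = 0.003745 m²; mean velocity V = Q/A = 0.001457/0.003745 = 0.3891 m/s.
Reynolds number Re = ρVD/μ = 634.9 · 0.3891 · 0.06905 / 0.000235 = 7.258e+04.
Re > 4000 → turbulent. Relative roughness ε/D = 1.7e-06/0.06905 = 2.46e-05. Haaland: 1/√f = -1.8 log₁₀[(2.46e-05/3.7)^1.11 + 6.9/7.258e+04] = -1.8 log₁₀[1.79e-06 + 9.51e-05] = 7.225, so f = 0.01916.
Darcy-Weisbach: ΔP = f(L/D)(ρV²/2) = 0.01916·(35.55/0.06905)·(634.9·0.3891²/2) = 0.01916·514.8·48.06 = 474 Pa.
Pumping power P = QΔP = 0.001457·474 = 0.69059 W = 0.6906 W.

P ≈ 0.6906 W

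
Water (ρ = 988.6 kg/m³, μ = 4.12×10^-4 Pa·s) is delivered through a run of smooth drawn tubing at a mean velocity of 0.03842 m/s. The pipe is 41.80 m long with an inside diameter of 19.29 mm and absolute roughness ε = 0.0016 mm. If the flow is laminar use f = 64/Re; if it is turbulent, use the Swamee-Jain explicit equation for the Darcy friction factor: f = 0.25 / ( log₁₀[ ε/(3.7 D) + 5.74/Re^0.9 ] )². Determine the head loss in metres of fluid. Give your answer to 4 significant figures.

Reynolds number Re = ρVD/μ = 988.6 · 0.03842 · 0.01929 / 0.000412 = 1778.
Re < 2300 → laminar flow, so f = 64/Re = 64/1778 = 0.03599 (the turbulent correlation is not needed).
Darcy-Weisbach: ΔP = f(L/D)(ρV²/2) = 0.03599·(41.8/0.01929)·(988.6·0.03842²/2) = 0.03599·2167·0.7296 = 56.9 Pa.
Head loss h_f = ΔP/(ρg) = 56.9/(988.6·9.81) = 0.005867 m.

h_f ≈ 0.005867 m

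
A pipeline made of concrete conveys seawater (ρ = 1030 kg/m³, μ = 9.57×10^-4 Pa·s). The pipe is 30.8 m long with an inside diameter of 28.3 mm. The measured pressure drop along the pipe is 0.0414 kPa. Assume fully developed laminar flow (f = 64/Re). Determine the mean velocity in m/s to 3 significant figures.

For laminar flow, f = 64/Re with Re = ρVD/μ, so Darcy-Weisbach reduces to ΔP = 32μLV/D². Solving for V: V = ΔP·D²/(32μL) = 41.4·(0.0283)²/(32·0.000957·30.8) = 0.03515 m/s.
Check: Re = ρVD/μ = 1030·0.03515·0.0283/0.000957 = 1071 < 2300, so the laminar assumption holds.

V ≈ 0.0352 m/s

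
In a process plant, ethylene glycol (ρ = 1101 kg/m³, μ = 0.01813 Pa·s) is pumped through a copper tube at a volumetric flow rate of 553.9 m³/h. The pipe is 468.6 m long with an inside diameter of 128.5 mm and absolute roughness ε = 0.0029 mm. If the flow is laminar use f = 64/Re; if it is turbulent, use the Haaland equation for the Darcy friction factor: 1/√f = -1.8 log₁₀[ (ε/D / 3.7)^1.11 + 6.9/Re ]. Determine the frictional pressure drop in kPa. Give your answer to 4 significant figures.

ΔP ≈ 5142 kPa

Q = 553.9 m³/h = 553.9/3600 = 0.1539 m³/s.
Cross-sectional area A = πD²/4 = π(0.1285)²/4 = 0.01297 m²; mean velocity V = Q/A = 0.1539/0.01297 = 11.86 m/s.
Reynolds number Re = ρVD/μ = 1101 · 11.86 · 0.1285 / 0.0181 = 9.258e+04.
Re > 4000 → turbulent. Relative roughness ε/D = 2.9e-06/0.1285 = 2.26e-05. Haaland: 1/√f = -1.8 log₁₀[(2.26e-05/3.7)^1.11 + 6.9/9.258e+04] = -1.8 log₁₀[1.63e-06 + 7.45e-05] = 7.413, so f = 0.0182.
Darcy-Weisbach: ΔP = f(L/D)(ρV²/2) = 0.0182·(468.6/0.1285)·(1101·11.86²/2) = 0.0182·3647·7.749e+04 = 5.142e+06 Pa.
ΔP = 5.142e+06 Pa = 5142 kPa.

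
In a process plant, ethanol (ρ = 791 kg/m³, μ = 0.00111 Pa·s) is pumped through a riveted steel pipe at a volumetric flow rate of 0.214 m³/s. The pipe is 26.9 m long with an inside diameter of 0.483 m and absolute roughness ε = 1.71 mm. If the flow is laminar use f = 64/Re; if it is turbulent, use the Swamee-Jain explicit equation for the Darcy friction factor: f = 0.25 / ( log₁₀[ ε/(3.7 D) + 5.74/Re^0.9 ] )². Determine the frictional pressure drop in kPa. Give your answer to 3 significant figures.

Cross-sectional area A = πD²/4 = π(0.483)²/4 = 0.1832 m²; mean velocity V = Q/A = 0.214/0.1832 = 1.168 m/s.
Reynolds number Re = ρVD/μ = 791 · 1.168 · 0.483 / 0.00111 = 4.02e+05.
Re > 4000 → turbulent. Relative roughness ε/D = 0.00171/0.483 = 0.00354. Swamee-Jain: f = 0.25/(log₁₀[0.00354/3.7 + 5.74/4.02e+05^0.9])² = 0.25/(log₁₀[0.000957 + 5.19e-05])² = 0.25/(-2.996)² = 0.02785.
Darcy-Weisbach: ΔP = f(L/D)(ρV²/2) = 0.02785·(26.9/0.483)·(791·1.168²/2) = 0.02785·55.69·539.5 = 836.8 Pa.
ΔP = 836.8 Pa = 0.837 kPa.

ΔP ≈ 0.837 kPa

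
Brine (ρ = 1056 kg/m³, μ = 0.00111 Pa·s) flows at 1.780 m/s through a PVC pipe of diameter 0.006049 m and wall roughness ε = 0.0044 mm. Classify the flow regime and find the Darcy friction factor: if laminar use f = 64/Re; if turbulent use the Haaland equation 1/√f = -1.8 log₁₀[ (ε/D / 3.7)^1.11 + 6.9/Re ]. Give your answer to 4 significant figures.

Re = ρVD/μ = 1056·1.78·0.006049/0.00111 = 1.024e+04.
Re > 4000 → turbulent. ε/D = 4.4e-06/0.006049 = 0.000727; Haaland: 1/√f = -1.8 log₁₀[7.69e-05 + 0.000674] = 5.624, so f = 0.03161.

f ≈ 0.03161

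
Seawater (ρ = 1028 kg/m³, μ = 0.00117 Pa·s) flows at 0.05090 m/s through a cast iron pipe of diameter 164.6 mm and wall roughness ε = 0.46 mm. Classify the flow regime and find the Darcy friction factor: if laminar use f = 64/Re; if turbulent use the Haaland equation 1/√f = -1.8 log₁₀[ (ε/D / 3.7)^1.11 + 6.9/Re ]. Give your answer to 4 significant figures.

f ≈ 0.03688

Re = ρVD/μ = 1028·0.0509·0.1646/0.00117 = 7361.
Re > 4000 → turbulent. ε/D = 0.00046/0.1646 = 0.00279; Haaland: 1/√f = -1.8 log₁₀[0.000343 + 0.000937] = 5.207, so f = 0.03688.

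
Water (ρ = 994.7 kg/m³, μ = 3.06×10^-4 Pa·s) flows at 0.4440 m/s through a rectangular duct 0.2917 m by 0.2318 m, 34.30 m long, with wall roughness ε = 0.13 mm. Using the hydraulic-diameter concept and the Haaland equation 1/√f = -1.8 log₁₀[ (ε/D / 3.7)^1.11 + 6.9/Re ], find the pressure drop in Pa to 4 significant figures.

Hydraulic diameter D_h = 4A/P = 4·(0.2917·0.2318)/(2·(0.2917+0.2318)) = 0.2705/1.047 = 0.2583 m.
Re = ρVD_h/μ = 994.7·0.444·0.2583/0.000306 = 3.728e+05.
ε/D_h = 0.00013/0.2583 = 0.000503; Haaland gives 1/√f = -1.8 log₁₀[5.11e-05+1.85e-05] = 7.483, so f = 0.01786.
ΔP = f(L/D_h)(ρV²/2) = 0.01786·34.3/0.2583·98.05 = 232.5 Pa.

ΔP ≈ 232.5 Pa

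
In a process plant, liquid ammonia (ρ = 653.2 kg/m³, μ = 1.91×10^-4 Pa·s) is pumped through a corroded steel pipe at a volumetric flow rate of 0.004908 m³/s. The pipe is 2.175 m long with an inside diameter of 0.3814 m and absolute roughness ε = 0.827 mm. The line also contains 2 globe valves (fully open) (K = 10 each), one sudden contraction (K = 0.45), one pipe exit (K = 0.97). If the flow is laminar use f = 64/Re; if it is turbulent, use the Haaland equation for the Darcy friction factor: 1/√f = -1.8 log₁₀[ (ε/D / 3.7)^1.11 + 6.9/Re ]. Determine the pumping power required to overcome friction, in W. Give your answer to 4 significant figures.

P ≈ 0.06381 W

Cross-sectional area A = πD²/4 = π(0.3814)²/4 = 0.1142 m²; mean velocity V = Q/A = 0.004908/0.1142 = 0.04296 m/s.
Reynolds number Re = ρVD/μ = 653.2 · 0.04296 · 0.3814 / 0.000191 = 5.603e+04.
Re > 4000 → turbulent. Relative roughness ε/D = 0.000827/0.3814 = 0.00217. Haaland: 1/√f = -1.8 log₁₀[(0.00217/3.7)^1.11 + 6.9/5.603e+04] = -1.8 log₁₀[0.000258 + 0.000123] = 6.153, so f = 0.02641.
Total minor-loss coefficient ΣK = 2·10 + 1·0.45 + 1·0.97 = 21.4.
ΔP = [f·L/D + ΣK]·(ρV²/2) = [0.02641·2.175/0.3814 + 21.4]·(653.2·0.04296²/2) = [0.1506 + 21.4]·0.6027 = 13 Pa.
Pumping power P = QΔP = 0.004908·13 = 0.063810 W = 0.06381 W.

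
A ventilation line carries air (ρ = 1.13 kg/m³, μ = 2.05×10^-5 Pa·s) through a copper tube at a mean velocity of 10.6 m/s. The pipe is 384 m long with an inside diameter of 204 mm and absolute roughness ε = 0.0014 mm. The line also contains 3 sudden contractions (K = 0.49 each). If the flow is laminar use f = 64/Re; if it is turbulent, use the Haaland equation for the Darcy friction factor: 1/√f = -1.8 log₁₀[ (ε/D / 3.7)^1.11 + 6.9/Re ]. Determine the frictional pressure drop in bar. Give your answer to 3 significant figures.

Reynolds number Re = ρVD/μ = 1.13 · 10.6 · 0.204 / 2.05e-05 = 1.192e+05.
Re > 4000 → turbulent. Relative roughness ε/D = 1.4e-06/0.204 = 6.86e-06. Haaland: 1/√f = -1.8 log₁₀[(6.86e-06/3.7)^1.11 + 6.9/1.192e+05] = -1.8 log₁₀[4.34e-07 + 5.79e-05] = 7.621, so f = 0.01722.
Total minor-loss coefficient ΣK = 3·0.49 = 1.47.
ΔP = [f·L/D + ΣK]·(ρV²/2) = [0.01722·384/0.204 + 1.47]·(1.13·10.6²/2) = [32.41 + 1.47]·63.48 = 2151 Pa.
ΔP = 2151 Pa = 0.0215 bar.

ΔP ≈ 0.0215 bar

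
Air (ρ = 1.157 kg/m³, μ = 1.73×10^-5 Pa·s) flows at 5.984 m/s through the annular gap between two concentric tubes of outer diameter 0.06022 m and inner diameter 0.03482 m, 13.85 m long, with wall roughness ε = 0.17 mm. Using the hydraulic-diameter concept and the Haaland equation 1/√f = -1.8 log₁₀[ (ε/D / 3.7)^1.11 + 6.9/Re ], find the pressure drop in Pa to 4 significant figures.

ΔP ≈ 444.4 Pa

Hydraulic diameter D_h = 4A/P = D_o - D_i = 0.06022 - 0.03482 = 0.0254 m.
Re = ρVD_h/μ = 1.157·5.984·0.0254/1.73e-05 = 1.017e+04.
ε/D_h = 0.00017/0.0254 = 0.00669; Haaland gives 1/√f = -1.8 log₁₀[0.000903+0.000679] = 5.041, so f = 0.03934.
ΔP = f(L/D_h)(ρV²/2) = 0.03934·13.85/0.0254·20.72 = 444.4 Pa.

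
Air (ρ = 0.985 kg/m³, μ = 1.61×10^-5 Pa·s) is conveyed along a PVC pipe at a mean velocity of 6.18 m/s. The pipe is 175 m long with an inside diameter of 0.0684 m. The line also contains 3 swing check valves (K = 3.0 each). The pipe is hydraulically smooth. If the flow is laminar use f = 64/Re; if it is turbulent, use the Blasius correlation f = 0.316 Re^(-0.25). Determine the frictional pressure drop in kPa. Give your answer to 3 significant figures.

Reynolds number Re = ρVD/μ = 0.985 · 6.18 · 0.0684 / 1.61e-05 = 2.586e+04.
Re > 4000 → turbulent. Smooth-pipe (Blasius): f = 0.316 Re^(-0.25) = 0.316/(2.586e+04)^0.25 = 0.02492.
Total minor-loss coefficient ΣK = 3·3 = 9.
ΔP = [f·L/D + ΣK]·(ρV²/2) = [0.02492·175/0.0684 + 9]·(0.985·6.18²/2) = [63.75 + 9]·18.81 = 1368 Pa.
ΔP = 1368 Pa = 1.37 kPa.

ΔP ≈ 1.37 kPa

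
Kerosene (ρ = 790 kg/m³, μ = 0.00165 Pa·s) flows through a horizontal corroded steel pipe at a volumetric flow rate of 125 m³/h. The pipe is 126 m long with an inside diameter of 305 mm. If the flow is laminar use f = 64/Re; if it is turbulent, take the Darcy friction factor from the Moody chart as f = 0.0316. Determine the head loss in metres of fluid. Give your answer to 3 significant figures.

h_f ≈ 0.150 m

Q = 125 m³/h = 125/3600 = 0.03472 m³/s.
Cross-sectional area A = πD²/4 = π(0.305)²/4 = 0.07306 m²; mean velocity V = Q/A = 0.03472/0.07306 = 0.4752 m/s.
Reynolds number Re = ρVD/μ = 790 · 0.4752 · 0.305 / 0.00165 = 6.94e+04.
Re > 4000 → turbulent; use the Moody-chart value f = 0.0316.
Darcy-Weisbach: ΔP = f(L/D)(ρV²/2) = 0.0316·(126/0.305)·(790·0.4752²/2) = 0.0316·413.1·89.21 = 1165 Pa.
Head loss h_f = ΔP/(ρg) = 1165/(790·9.81) = 0.150 m.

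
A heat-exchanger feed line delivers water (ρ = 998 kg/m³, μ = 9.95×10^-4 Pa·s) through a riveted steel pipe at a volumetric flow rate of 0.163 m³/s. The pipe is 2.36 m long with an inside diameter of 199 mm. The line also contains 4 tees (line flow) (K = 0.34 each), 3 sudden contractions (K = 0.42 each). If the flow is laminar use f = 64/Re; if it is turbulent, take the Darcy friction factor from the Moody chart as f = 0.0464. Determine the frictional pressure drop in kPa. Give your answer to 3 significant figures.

ΔP ≈ 43.4 kPa

Cross-sectional area A = πD²/4 = π(0.199)²/4 = 0.0311 m²; mean velocity V = Q/A = 0.163/0.0311 = 5.241 m/s.
Reynolds number Re = ρVD/μ = 998 · 5.241 · 0.199 / 0.000995 = 1.046e+06.
Re > 4000 → turbulent; use the Moody-chart value f = 0.0464.
Total minor-loss coefficient ΣK = 4·0.34 + 3·0.42 = 2.62.
ΔP = [f·L/D + ΣK]·(ρV²/2) = [0.0464·2.36/0.199 + 2.62]·(998·5.241²/2) = [0.5503 + 2.62]·1.371e+04 = 4.345e+04 Pa.
ΔP = 4.345e+04 Pa = 43.4 kPa.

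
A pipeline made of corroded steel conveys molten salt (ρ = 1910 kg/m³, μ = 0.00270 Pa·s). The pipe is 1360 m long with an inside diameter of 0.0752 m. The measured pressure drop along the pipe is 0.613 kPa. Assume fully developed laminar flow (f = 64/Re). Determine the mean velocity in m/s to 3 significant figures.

V ≈ 0.0295 m/s

For laminar flow, f = 64/Re with Re = ρVD/μ, so Darcy-Weisbach reduces to ΔP = 32μLV/D². Solving for V: V = ΔP·D²/(32μL) = 613·(0.0752)²/(32·0.0027·1360) = 0.0295 m/s.
Check: Re = ρVD/μ = 1910·0.0295·0.0752/0.0027 = 1569 < 2300, so the laminar assumption holds.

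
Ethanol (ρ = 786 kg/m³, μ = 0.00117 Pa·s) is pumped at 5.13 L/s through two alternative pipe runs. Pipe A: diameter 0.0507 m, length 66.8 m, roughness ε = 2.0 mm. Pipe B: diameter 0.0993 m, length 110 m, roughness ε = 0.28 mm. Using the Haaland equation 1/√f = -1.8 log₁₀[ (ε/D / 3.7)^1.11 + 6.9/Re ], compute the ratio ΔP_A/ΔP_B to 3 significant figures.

Pipe A: V = Q/A = 0.00513/0.002019 = 2.541 m/s; Re = 8.655e+04; ε/D = 0.0394; Haaland → f = 0.06472; ΔP_A = f(L/D)(ρV²/2) = 2.164e+05 Pa.
Pipe B: V = Q/A = 0.00513/0.007744 = 0.6624 m/s; Re = 4.419e+04; ε/D = 0.00282; Haaland → f = 0.02836; ΔP_B = f(L/D)(ρV²/2) = 5417 Pa.
ΔP_A/ΔP_B = 2.164e+05/5417 = 39.9.

ΔP_A/ΔP_B ≈ 39.9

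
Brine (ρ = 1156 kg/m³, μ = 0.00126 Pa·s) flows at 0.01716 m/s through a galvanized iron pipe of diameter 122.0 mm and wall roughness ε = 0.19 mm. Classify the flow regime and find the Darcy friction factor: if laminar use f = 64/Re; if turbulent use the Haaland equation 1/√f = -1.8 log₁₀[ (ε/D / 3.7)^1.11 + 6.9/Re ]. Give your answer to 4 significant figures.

f ≈ 0.03332

Re = ρVD/μ = 1156·0.01716·0.122/0.00126 = 1921.
Re < 2300 → laminar, so f = 64/Re = 0.03332 (roughness is irrelevant in laminar flow).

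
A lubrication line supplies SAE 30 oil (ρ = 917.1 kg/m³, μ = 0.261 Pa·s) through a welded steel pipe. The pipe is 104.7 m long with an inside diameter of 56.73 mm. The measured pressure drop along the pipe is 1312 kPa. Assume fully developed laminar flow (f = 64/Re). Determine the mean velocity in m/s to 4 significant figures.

V ≈ 4.829 m/s

For laminar flow, f = 64/Re with Re = ρVD/μ, so Darcy-Weisbach reduces to ΔP = 32μLV/D². Solving for V: V = ΔP·D²/(32μL) = 1.312e+06·(0.05673)²/(32·0.261·104.7) = 4.829 m/s.
Check: Re = ρVD/μ = 917.1·4.829·0.05673/0.261 = 962.5 < 2300, so the laminar assumption holds.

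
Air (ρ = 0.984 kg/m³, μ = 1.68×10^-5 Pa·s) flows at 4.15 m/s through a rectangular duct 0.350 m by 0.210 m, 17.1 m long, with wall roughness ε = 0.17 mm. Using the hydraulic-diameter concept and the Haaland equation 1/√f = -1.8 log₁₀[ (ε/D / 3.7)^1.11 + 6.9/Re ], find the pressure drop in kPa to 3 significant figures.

ΔP ≈ 0.0121 kPa

Hydraulic diameter D_h = 4A/P = 4·(0.35·0.21)/(2·(0.35+0.21)) = 0.294/1.12 = 0.2625 m.
Re = ρVD_h/μ = 0.984·4.15·0.2625/1.68e-05 = 6.381e+04.
ε/D_h = 0.00017/0.2625 = 0.000648; Haaland gives 1/√f = -1.8 log₁₀[6.76e-05+0.000108] = 6.759, so f = 0.02189.
ΔP = f(L/D_h)(ρV²/2) = 0.02189·17.1/0.2625·8.473 = 12.08 Pa.
ΔP = 0.0121 kPa.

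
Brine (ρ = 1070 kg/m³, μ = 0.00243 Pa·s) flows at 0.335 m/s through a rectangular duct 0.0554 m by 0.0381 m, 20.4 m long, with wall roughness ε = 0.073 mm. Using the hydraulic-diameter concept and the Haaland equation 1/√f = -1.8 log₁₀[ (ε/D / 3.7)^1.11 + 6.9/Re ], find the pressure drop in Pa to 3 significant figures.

Hydraulic diameter D_h = 4A/P = 4·(0.0554·0.0381)/(2·(0.0554+0.0381)) = 0.008443/0.187 = 0.04515 m.
Re = ρVD_h/μ = 1070·0.335·0.04515/0.00243 = 6660.
ε/D_h = 7.3e-05/0.04515 = 0.00162; Haaland gives 1/√f = -1.8 log₁₀[0.000187+0.00104] = 5.243, so f = 0.03638.
ΔP = f(L/D_h)(ρV²/2) = 0.03638·20.4/0.04515·60.04 = 986.9 Pa.

ΔP ≈ 987 Pa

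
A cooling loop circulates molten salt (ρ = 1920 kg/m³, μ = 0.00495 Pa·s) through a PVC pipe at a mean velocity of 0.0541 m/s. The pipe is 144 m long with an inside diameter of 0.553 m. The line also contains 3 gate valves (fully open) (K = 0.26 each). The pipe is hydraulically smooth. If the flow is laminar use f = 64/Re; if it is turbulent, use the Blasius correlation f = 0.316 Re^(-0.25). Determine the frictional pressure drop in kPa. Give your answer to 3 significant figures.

ΔP ≈ 0.0245 kPa

Reynolds number Re = ρVD/μ = 1920 · 0.0541 · 0.553 / 0.00495 = 1.16e+04.
Re > 4000 → turbulent. Smooth-pipe (Blasius): f = 0.316 Re^(-0.25) = 0.316/(1.16e+04)^0.25 = 0.03045.
Total minor-loss coefficient ΣK = 3·0.26 = 0.78.
ΔP = [f·L/D + ΣK]·(ρV²/2) = [0.03045·144/0.553 + 0.78]·(1920·0.0541²/2) = [7.928 + 0.78]·2.81 = 24.47 Pa.
ΔP = 24.47 Pa = 0.0245 kPa.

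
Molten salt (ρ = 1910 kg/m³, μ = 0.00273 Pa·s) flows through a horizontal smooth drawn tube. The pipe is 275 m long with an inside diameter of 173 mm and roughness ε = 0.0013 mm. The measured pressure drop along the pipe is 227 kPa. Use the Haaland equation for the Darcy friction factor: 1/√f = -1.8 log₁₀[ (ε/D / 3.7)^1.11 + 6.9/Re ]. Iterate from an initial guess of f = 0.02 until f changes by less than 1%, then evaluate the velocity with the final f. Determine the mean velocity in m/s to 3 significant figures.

V ≈ 3.31 m/s

Rearranging Darcy-Weisbach: V = √(2·ΔP·D/(f·L·ρ)). With ε/D = 1.3e-06/0.173 = 7.51e-06, iterate starting from f = 0.02:
  f = 0.02 → V = √(2·2.27e+05·0.173/(0.02·275·1910)) = 2.734 m/s; Re = ρVD/μ = 3.31e+05; f → 0.01415
  f = 0.01415 → V = 3.251 m/s; Re = 3.935e+05; f → 0.01371
  f = 0.01371 → V = 3.302 m/s; Re = 3.997e+05; f → 0.01367
Converged (Δf/f < 1%). With the final f = 0.01367: V = √(2·2.27e+05·0.173/(0.01367·275·1910)) = 3.307 m/s.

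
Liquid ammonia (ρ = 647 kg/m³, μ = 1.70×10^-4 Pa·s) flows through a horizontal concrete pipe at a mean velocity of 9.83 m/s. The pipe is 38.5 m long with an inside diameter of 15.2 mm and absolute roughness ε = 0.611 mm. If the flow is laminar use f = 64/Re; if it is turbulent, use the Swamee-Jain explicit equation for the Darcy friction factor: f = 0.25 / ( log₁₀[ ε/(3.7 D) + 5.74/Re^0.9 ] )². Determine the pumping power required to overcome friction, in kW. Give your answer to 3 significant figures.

Reynolds number Re = ρVD/μ = 647 · 9.83 · 0.0152 / 0.00017 = 5.687e+05.
Re > 4000 → turbulent. Relative roughness ε/D = 0.000611/0.0152 = 0.0402. Swamee-Jain: f = 0.25/(log₁₀[0.0402/3.7 + 5.74/5.687e+05^0.9])² = 0.25/(log₁₀[0.0109 + 3.8e-05])² = 0.25/(-1.962)² = 0.06491.
Darcy-Weisbach: ΔP = f(L/D)(ρV²/2) = 0.06491·(38.5/0.0152)·(647·9.83²/2) = 0.06491·2533·3.126e+04 = 5.14e+06 Pa.
Q = V·A = 9.83·0.0001815 = 0.001784 m³/s.
Pumping power P = QΔP = 0.001784·5.14e+06 = 9168 W = 9.17 kW.

P ≈ 9.17 kW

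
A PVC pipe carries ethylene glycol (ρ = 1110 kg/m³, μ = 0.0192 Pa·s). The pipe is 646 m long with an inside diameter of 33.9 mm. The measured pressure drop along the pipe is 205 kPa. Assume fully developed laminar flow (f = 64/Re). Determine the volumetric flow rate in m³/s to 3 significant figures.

For laminar flow, f = 64/Re with Re = ρVD/μ, so Darcy-Weisbach reduces to ΔP = 32μLV/D². Solving for V: V = ΔP·D²/(32μL) = 2.05e+05·(0.0339)²/(32·0.0192·646) = 0.5936 m/s.
Check: Re = ρVD/μ = 1110·0.5936·0.0339/0.0192 = 1163 < 2300, so the laminar assumption holds.
Q = V·A = 0.5936·(π/4·0.0339²) = 0.0005357 m³/s = 5.36×10^-4 m³/s.

Q ≈ 5.36×10^-4 m³/s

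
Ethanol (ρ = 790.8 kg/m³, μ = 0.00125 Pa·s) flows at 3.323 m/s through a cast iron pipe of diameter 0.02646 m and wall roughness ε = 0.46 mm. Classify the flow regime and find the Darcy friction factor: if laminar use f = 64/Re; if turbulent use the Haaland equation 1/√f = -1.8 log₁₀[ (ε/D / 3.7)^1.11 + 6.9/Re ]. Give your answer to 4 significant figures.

f ≈ 0.04695

Re = ρVD/μ = 790.8·3.323·0.02646/0.00125 = 5.563e+04.
Re > 4000 → turbulent. ε/D = 0.00046/0.02646 = 0.0174; Haaland: 1/√f = -1.8 log₁₀[0.00261 + 0.000124] = 4.615, so f = 0.04695.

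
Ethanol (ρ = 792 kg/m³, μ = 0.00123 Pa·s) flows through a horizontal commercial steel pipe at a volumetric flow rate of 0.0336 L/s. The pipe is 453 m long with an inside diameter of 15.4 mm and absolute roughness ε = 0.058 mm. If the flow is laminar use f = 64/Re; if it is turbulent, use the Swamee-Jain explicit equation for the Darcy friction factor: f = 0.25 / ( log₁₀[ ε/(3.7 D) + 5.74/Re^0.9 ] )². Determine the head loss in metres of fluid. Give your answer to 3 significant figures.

h_f ≈ 1.75 m

Q = 0.0336 L/s = 0.0336/1000 = 3.36e-05 m³/s.
Cross-sectional area A = πD²/4 = π(0.0154)²/4 = 0.0001863 m²; mean velocity V = Q/A = 3.36e-05/0.0001863 = 0.1804 m/s.
Reynolds number Re = ρVD/μ = 792 · 0.1804 · 0.0154 / 0.00123 = 1789.
Re < 2300 → laminar flow, so f = 64/Re = 64/1789 = 0.03578 (the turbulent correlation is not needed).
Darcy-Weisbach: ΔP = f(L/D)(ρV²/2) = 0.03578·(453/0.0154)·(792·0.1804²/2) = 0.03578·2.942e+04·12.89 = 1.356e+04 Pa.
Head loss h_f = ΔP/(ρg) = 1.356e+04/(792·9.81) = 1.75 m.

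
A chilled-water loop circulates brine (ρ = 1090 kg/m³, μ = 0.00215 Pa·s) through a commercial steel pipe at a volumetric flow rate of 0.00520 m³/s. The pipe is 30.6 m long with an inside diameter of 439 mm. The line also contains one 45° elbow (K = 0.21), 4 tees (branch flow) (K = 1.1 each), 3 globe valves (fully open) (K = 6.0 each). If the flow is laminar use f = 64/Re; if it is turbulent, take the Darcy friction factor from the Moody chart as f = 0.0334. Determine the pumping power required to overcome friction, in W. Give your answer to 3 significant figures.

P ≈ 0.0834 W

Cross-sectional area A = πD²/4 = π(0.439)²/4 = 0.1514 m²; mean velocity V = Q/A = 0.0052/0.1514 = 0.03435 m/s.
Reynolds number Re = ρVD/μ = 1090 · 0.03435 · 0.439 / 0.00215 = 7646.
Re > 4000 → turbulent; use the Moody-chart value f = 0.0334.
Total minor-loss coefficient ΣK = 1·0.21 + 4·1.1 + 3·6 = 22.6.
ΔP = [f·L/D + ΣK]·(ρV²/2) = [0.0334·30.6/0.439 + 22.6]·(1090·0.03435²/2) = [2.328 + 22.6]·0.6432 = 16.04 Pa.
Pumping power P = QΔP = 0.0052·16.04 = 0.08341 W = 0.0834 W.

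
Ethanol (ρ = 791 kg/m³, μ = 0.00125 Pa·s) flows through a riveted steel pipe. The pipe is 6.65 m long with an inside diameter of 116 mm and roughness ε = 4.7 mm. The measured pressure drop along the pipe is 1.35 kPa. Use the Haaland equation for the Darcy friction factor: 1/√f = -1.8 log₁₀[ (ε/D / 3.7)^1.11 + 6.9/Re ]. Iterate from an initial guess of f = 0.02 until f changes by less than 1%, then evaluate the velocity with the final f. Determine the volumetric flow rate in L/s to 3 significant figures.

Rearranging Darcy-Weisbach: V = √(2·ΔP·D/(f·L·ρ)). With ε/D = 0.0047/0.116 = 0.0405, iterate starting from f = 0.02:
  f = 0.02 → V = √(2·1350·0.116/(0.02·6.65·791)) = 1.725 m/s; Re = ρVD/μ = 1.267e+05; f → 0.06538
  f = 0.06538 → V = 0.9543 m/s; Re = 7.005e+04; f → 0.06555
Converged (Δf/f < 1%). With the final f = 0.06555: V = √(2·1350·0.116/(0.06555·6.65·791)) = 0.953 m/s.
Q = V·A = 0.953·(π/4·0.116²) = 0.01007 m³/s = 10.1 L/s.

Q ≈ 10.1 L/s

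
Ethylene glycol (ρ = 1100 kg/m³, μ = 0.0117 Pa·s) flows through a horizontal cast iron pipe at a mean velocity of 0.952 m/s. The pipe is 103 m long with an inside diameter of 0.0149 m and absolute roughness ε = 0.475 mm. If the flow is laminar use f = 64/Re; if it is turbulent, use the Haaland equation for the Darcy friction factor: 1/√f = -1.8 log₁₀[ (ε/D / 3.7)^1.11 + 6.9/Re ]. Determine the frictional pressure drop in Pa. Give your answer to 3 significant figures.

Reynolds number Re = ρVD/μ = 1100 · 0.952 · 0.0149 / 0.0117 = 1334.
Re < 2300 → laminar flow, so f = 64/Re = 64/1334 = 0.04799 (the turbulent correlation is not needed).
Darcy-Weisbach: ΔP = f(L/D)(ρV²/2) = 0.04799·(103/0.0149)·(1100·0.952²/2) = 0.04799·6913·498.5 = 1.654e+05 Pa.

ΔP ≈ 165000 Pa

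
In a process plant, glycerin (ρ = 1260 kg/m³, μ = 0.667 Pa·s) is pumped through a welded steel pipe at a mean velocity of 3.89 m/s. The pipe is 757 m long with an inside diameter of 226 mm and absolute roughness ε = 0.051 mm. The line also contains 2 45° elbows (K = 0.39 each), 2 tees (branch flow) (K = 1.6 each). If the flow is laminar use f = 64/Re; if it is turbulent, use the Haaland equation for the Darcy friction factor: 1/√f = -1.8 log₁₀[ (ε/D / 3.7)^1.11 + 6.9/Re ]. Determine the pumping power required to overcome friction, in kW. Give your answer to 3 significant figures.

P ≈ 198 kW

Reynolds number Re = ρVD/μ = 1260 · 3.89 · 0.226 / 0.667 = 1661.
Re < 2300 → laminar flow, so f = 64/Re = 64/1661 = 0.03854 (the turbulent correlation is not needed).
Total minor-loss coefficient ΣK = 2·0.39 + 2·1.6 = 3.98.
ΔP = [f·L/D + ΣK]·(ρV²/2) = [0.03854·757/0.226 + 3.98]·(1260·3.89²/2) = [129.1 + 3.98]·9533 = 1.269e+06 Pa.
Q = V·A = 3.89·0.04011 = 0.156 m³/s.
Pumping power P = QΔP = 0.156·1.269e+06 = 197900 W = 198 kW.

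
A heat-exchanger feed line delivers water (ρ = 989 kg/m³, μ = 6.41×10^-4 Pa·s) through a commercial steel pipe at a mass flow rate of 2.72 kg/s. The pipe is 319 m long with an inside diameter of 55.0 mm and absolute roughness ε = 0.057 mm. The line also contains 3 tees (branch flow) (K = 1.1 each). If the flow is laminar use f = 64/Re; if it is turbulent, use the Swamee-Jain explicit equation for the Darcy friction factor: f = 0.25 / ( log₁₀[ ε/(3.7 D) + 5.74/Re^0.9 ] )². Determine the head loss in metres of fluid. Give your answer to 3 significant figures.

h_f ≈ 9.14 m

A = πD²/4 = π(0.055)²/4 = 0.002376 m²; mean velocity V = ṁ/(ρA) = 2.72/(989 · 0.002376) = 1.158 m/s.
Reynolds number Re = ρVD/μ = 989 · 1.158 · 0.055 / 0.000641 = 9.823e+04.
Re > 4000 → turbulent. Relative roughness ε/D = 5.7e-05/0.055 = 0.00104. Swamee-Jain: f = 0.25/(log₁₀[0.00104/3.7 + 5.74/9.823e+04^0.9])² = 0.25/(log₁₀[0.00028 + 0.000184])² = 0.25/(-3.333)² = 0.0225.
Total minor-loss coefficient ΣK = 3·1.1 = 3.3.
ΔP = [f·L/D + ΣK]·(ρV²/2) = [0.0225·319/0.055 + 3.3]·(989·1.158²/2) = [130.5 + 3.3]·662.6 = 8.868e+04 Pa.
Head loss h_f = ΔP/(ρg) = 8.868e+04/(989·9.81) = 9.14 m.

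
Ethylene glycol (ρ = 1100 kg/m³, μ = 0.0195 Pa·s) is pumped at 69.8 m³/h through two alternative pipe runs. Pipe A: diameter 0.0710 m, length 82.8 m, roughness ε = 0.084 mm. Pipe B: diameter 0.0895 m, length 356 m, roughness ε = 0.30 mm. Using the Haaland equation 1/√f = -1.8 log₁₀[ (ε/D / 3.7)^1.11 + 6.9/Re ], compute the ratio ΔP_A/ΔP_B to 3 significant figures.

Pipe A: V = Q/A = 0.01939/0.003959 = 4.897 m/s; Re = 1.961e+04; ε/D = 0.00118; Haaland → f = 0.02808; ΔP_A = f(L/D)(ρV²/2) = 4.319e+05 Pa.
Pipe B: V = Q/A = 0.01939/0.006291 = 3.082 m/s; Re = 1.556e+04; ε/D = 0.00335; Haaland → f = 0.03287; ΔP_B = f(L/D)(ρV²/2) = 6.83e+05 Pa.
ΔP_A/ΔP_B = 4.319e+05/6.83e+05 = 0.632.

ΔP_A/ΔP_B ≈ 0.632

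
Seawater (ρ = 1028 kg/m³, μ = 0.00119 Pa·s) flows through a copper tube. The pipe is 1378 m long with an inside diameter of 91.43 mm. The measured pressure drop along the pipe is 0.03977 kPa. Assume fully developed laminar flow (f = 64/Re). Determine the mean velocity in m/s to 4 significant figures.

For laminar flow, f = 64/Re with Re = ρVD/μ, so Darcy-Weisbach reduces to ΔP = 32μLV/D². Solving for V: V = ΔP·D²/(32μL) = 39.77·(0.09143)²/(32·0.00119·1378) = 0.006336 m/s.
Check: Re = ρVD/μ = 1028·0.006336·0.09143/0.00119 = 500.4 < 2300, so the laminar assumption holds.

V ≈ 0.006336 m/s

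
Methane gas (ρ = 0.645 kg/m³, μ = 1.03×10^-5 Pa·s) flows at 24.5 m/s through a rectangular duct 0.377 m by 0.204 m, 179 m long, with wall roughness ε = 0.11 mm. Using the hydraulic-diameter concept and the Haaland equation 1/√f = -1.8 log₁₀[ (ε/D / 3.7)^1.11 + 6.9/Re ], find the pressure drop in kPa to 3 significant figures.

ΔP ≈ 2.25 kPa

Hydraulic diameter D_h = 4A/P = 4·(0.377·0.204)/(2·(0.377+0.204)) = 0.3076/1.162 = 0.2647 m.
Re = ρVD_h/μ = 0.645·24.5·0.2647/1.03e-05 = 4.062e+05.
ε/D_h = 0.00011/0.2647 = 0.000415; Haaland gives 1/√f = -1.8 log₁₀[4.13e-05+1.7e-05] = 7.622, so f = 0.01721.
ΔP = f(L/D_h)(ρV²/2) = 0.01721·179/0.2647·193.6 = 2253 Pa.
ΔP = 2.25 kPa.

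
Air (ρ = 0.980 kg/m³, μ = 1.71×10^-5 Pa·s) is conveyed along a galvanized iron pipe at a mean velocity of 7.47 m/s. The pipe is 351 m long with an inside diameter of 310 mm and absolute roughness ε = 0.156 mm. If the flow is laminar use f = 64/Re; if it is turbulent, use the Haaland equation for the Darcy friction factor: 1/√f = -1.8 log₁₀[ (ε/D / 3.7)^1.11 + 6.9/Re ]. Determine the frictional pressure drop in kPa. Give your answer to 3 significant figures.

Reynolds number Re = ρVD/μ = 0.98 · 7.47 · 0.31 / 1.71e-05 = 1.327e+05.
Re > 4000 → turbulent. Relative roughness ε/D = 0.000156/0.31 = 0.000503. Haaland: 1/√f = -1.8 log₁₀[(0.000503/3.7)^1.11 + 6.9/1.327e+05] = -1.8 log₁₀[5.11e-05 + 5.2e-05] = 7.176, so f = 0.01942.
Darcy-Weisbach: ΔP = f(L/D)(ρV²/2) = 0.01942·(351/0.31)·(0.98·7.47²/2) = 0.01942·1132·27.34 = 601.1 Pa.
ΔP = 601.1 Pa = 0.601 kPa.

ΔP ≈ 0.601 kPa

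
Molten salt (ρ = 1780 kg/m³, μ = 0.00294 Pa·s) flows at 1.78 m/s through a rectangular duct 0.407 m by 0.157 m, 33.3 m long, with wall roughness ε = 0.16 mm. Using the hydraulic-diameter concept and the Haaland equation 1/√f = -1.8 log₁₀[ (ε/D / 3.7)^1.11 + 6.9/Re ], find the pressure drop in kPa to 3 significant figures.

ΔP ≈ 8.04 kPa

Hydraulic diameter D_h = 4A/P = 4·(0.407·0.157)/(2·(0.407+0.157)) = 0.2556/1.128 = 0.2266 m.
Re = ρVD_h/μ = 1780·1.78·0.2266/0.00294 = 2.442e+05.
ε/D_h = 0.00016/0.2266 = 0.000706; Haaland gives 1/√f = -1.8 log₁₀[7.44e-05+2.83e-05] = 7.18, so f = 0.0194.
ΔP = f(L/D_h)(ρV²/2) = 0.0194·33.3/0.2266·2820 = 8040 Pa.
ΔP = 8.04 kPa.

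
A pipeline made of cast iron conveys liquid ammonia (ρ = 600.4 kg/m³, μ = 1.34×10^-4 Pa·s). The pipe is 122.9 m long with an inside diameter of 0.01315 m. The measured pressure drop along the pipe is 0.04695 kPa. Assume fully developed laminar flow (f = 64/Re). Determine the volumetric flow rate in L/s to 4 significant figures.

For laminar flow, f = 64/Re with Re = ρVD/μ, so Darcy-Weisbach reduces to ΔP = 32μLV/D². Solving for V: V = ΔP·D²/(32μL) = 46.95·(0.01315)²/(32·0.000134·122.9) = 0.01541 m/s.
Check: Re = ρVD/μ = 600.4·0.01541·0.01315/0.000134 = 907.7 < 2300, so the laminar assumption holds.
Q = V·A = 0.01541·(π/4·0.01315²) = 2.092e-06 m³/s = 0.002092 L/s.

Q ≈ 0.002092 L/s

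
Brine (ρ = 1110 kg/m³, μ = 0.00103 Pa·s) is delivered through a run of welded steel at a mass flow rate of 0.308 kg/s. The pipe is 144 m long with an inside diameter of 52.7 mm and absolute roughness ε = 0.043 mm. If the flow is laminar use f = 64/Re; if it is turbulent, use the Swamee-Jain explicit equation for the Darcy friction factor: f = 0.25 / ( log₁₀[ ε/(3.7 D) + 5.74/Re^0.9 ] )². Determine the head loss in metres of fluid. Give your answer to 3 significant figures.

A = πD²/4 = π(0.0527)²/4 = 0.002181 m²; mean velocity V = ṁ/(ρA) = 0.308/(1110 · 0.002181) = 0.1272 m/s.
Reynolds number Re = ρVD/μ = 1110 · 0.1272 · 0.0527 / 0.00103 = 7225.
Re > 4000 → turbulent. Relative roughness ε/D = 4.3e-05/0.0527 = 0.000816. Swamee-Jain: f = 0.25/(log₁₀[0.000816/3.7 + 5.74/7225^0.9])² = 0.25/(log₁₀[0.000221 + 0.00193])² = 0.25/(-2.667)² = 0.03515.
Darcy-Weisbach: ΔP = f(L/D)(ρV²/2) = 0.03515·(144/0.0527)·(1110·0.1272²/2) = 0.03515·2732·8.981 = 862.5 Pa.
Head loss h_f = ΔP/(ρg) = 862.5/(1110·9.81) = 0.0792 m.

h_f ≈ 0.0792 m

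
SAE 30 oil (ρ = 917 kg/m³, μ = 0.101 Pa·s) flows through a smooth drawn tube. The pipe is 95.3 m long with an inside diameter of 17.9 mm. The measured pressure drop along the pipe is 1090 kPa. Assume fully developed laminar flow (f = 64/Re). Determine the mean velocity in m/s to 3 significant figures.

V ≈ 1.13 m/s

For laminar flow, f = 64/Re with Re = ρVD/μ, so Darcy-Weisbach reduces to ΔP = 32μLV/D². Solving for V: V = ΔP·D²/(32μL) = 1.09e+06·(0.0179)²/(32·0.101·95.3) = 1.134 m/s.
Check: Re = ρVD/μ = 917·1.134·0.0179/0.101 = 184.3 < 2300, so the laminar assumption holds.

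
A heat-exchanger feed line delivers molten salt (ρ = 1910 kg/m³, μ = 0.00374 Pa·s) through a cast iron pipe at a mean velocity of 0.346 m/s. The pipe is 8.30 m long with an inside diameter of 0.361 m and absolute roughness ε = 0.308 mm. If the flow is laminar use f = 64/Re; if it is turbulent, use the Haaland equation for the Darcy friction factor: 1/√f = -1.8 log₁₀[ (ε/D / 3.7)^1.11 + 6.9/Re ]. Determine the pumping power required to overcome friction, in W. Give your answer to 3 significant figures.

Reynolds number Re = ρVD/μ = 1910 · 0.346 · 0.361 / 0.00374 = 6.379e+04.
Re > 4000 → turbulent. Relative roughness ε/D = 0.000308/0.361 = 0.000853. Haaland: 1/√f = -1.8 log₁₀[(0.000853/3.7)^1.11 + 6.9/6.379e+04] = -1.8 log₁₀[9.18e-05 + 0.000108] = 6.658, so f = 0.02256.
Darcy-Weisbach: ΔP = f(L/D)(ρV²/2) = 0.02256·(8.3/0.361)·(1910·0.346²/2) = 0.02256·22.99·114.3 = 59.29 Pa.
Q = V·A = 0.346·0.1024 = 0.03541 m³/s.
Pumping power P = QΔP = 0.03541·59.29 = 2.100 W = 2.10 W.

P ≈ 2.10 W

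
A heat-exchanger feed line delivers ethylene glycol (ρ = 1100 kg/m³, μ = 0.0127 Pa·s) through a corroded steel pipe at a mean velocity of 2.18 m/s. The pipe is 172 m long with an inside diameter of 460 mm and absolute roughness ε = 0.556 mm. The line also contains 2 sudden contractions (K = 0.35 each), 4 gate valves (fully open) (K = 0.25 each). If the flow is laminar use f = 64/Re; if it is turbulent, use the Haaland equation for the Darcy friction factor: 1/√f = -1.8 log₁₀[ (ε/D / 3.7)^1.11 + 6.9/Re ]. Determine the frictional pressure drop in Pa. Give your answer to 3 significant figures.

ΔP ≈ 26900 Pa

Reynolds number Re = ρVD/μ = 1100 · 2.18 · 0.46 / 0.0127 = 8.686e+04.
Re > 4000 → turbulent. Relative roughness ε/D = 0.000556/0.46 = 0.00121. Haaland: 1/√f = -1.8 log₁₀[(0.00121/3.7)^1.11 + 6.9/8.686e+04] = -1.8 log₁₀[0.000135 + 7.94e-05] = 6.603, so f = 0.02293.
Total minor-loss coefficient ΣK = 2·0.35 + 4·0.25 = 1.7.
ΔP = [f·L/D + ΣK]·(ρV²/2) = [0.02293·172/0.46 + 1.7]·(1100·2.18²/2) = [8.575 + 1.7]·2614 = 2.686e+04 Pa.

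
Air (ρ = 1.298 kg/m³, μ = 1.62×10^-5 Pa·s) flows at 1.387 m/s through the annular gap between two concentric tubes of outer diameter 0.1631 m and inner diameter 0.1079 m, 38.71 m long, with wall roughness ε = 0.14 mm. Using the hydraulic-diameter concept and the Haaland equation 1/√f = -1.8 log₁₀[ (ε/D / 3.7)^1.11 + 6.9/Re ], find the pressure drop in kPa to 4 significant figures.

Hydraulic diameter D_h = 4A/P = D_o - D_i = 0.1631 - 0.1079 = 0.0552 m.
Re = ρVD_h/μ = 1.298·1.387·0.0552/1.62e-05 = 6134.
ε/D_h = 0.00014/0.0552 = 0.00254; Haaland gives 1/√f = -1.8 log₁₀[0.000308+0.00112] = 5.119, so f = 0.03816.
ΔP = f(L/D_h)(ρV²/2) = 0.03816·38.71/0.0552·1.249 = 33.41 Pa.
ΔP = 0.03341 kPa.

ΔP ≈ 0.03341 kPa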